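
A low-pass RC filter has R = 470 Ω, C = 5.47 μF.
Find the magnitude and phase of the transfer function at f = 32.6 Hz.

Step 1 — Angular frequency: ω = 2π·32.6 = 204.8 rad/s.
Step 2 — Transfer function: H(jω) = 1/(1 + jωRC).
Step 3 — Denominator: 1 + jωRC = 1 + j·204.8·470·5.47e-06 = 1 + j0.5266.
Step 4 — H = 0.7829 - j0.4123.
Step 5 — Magnitude: |H| = 0.8848 (-1.1 dB); phase: φ = -27.8°.

|H| = 0.8848 (-1.1 dB), φ = -27.8°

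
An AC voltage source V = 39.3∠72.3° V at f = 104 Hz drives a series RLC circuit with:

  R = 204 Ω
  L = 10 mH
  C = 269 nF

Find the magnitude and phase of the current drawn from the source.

Step 1 — Angular frequency: ω = 2π·f = 2π·104 = 653.5 rad/s.
Step 2 — Component impedances:
  R: Z = R = 204 Ω
  L: Z = jωL = j·653.5·0.01 = 0 + j6.535 Ω
  C: Z = 1/(jωC) = -j/(ω·C) = 0 - j5689 Ω
Step 3 — Series combination: Z_total = R + L + C = 204 - j5682 Ω = 5686∠-87.9° Ω.
Step 4 — Source phasor: V = 39.3∠72.3° V = 11.95 + j37.44 V.
Step 5 — Ohm's law: I = V / Z_total = (11.95 + j37.44) / (204 - j5682) = -0.006505 + j0.002336 A.
Step 6 — Convert to polar: |I| = 0.006912 A, ∠I = 160.2°.

I = 0.006912∠160.2° A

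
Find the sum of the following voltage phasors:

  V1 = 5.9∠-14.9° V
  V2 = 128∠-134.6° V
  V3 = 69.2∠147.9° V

Step 1 — Convert each phasor to rectangular form:
  V1 = 5.9·(cos(-14.9°) + j·sin(-14.9°)) = 5.702 - j1.517 V
  V2 = 128·(cos(-134.6°) + j·sin(-134.6°)) = -89.88 - j91.14 V
  V3 = 69.2·(cos(147.9°) + j·sin(147.9°)) = -58.62 + j36.77 V
Step 2 — Sum components: V_total = -142.8 - j55.88 V.
Step 3 — Convert to polar: |V_total| = 153.3 V, ∠V_total = -158.6°.

V_total = 153.3∠-158.6° V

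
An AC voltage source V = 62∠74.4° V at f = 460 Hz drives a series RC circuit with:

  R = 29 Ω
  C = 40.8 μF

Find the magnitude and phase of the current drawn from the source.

Step 1 — Angular frequency: ω = 2π·f = 2π·460 = 2890 rad/s.
Step 2 — Component impedances:
  R: Z = R = 29 Ω
  C: Z = 1/(jωC) = -j/(ω·C) = 0 - j8.48 Ω
Step 3 — Series combination: Z_total = R + C = 29 - j8.48 Ω = 30.21∠-16.3° Ω.
Step 4 — Source phasor: V = 62∠74.4° V = 16.67 + j59.72 V.
Step 5 — Ohm's law: I = V / Z_total = (16.67 + j59.72) / (29 - j8.48) = -0.02506 + j2.052 A.
Step 6 — Convert to polar: |I| = 2.052 A, ∠I = 90.7°.

I = 2.052∠90.7° A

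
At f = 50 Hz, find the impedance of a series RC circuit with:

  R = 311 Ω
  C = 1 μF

Step 1 — Angular frequency: ω = 2π·f = 2π·50 = 314.2 rad/s.
Step 2 — Component impedances:
  R: Z = R = 311 Ω
  C: Z = 1/(jωC) = -j/(ω·C) = 0 - j3183 Ω
Step 3 — Series combination: Z_total = R + C = 311 - j3183 Ω = 3198∠-84.4° Ω.

Z = 311 - j3183 Ω = 3198∠-84.4° Ω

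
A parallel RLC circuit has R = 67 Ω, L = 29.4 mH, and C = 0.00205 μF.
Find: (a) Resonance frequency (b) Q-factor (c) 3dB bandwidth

Step 1 — Resonance: ω₀ = 1/√(LC) = 1/√(0.0294·2.05e-09) = 1.288e+05 rad/s.
Step 2 — f₀ = ω₀/(2π) = 2.05e+04 Hz.
Step 3 — Parallel Q: Q = R/(ω₀L) = 67/(1.288e+05·0.0294) = 0.01769.
Step 4 — Bandwidth: Δω = ω₀/Q = 7.281e+06 rad/s; BW = Δω/(2π) = 1.159e+06 Hz.

(a) f₀ = 2.05e+04 Hz  (b) Q = 0.01769  (c) BW = 1.159e+06 Hz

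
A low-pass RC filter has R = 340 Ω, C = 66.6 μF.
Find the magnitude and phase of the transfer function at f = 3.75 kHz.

Step 1 — Angular frequency: ω = 2π·3750 = 2.356e+04 rad/s.
Step 2 — Transfer function: H(jω) = 1/(1 + jωRC).
Step 3 — Denominator: 1 + jωRC = 1 + j·2.356e+04·340·6.66e-05 = 1 + j533.5.
Step 4 — H = 3.513e-06 - j0.001874.
Step 5 — Magnitude: |H| = 0.001874 (-54.5 dB); phase: φ = -89.9°.

|H| = 0.001874 (-54.5 dB), φ = -89.9°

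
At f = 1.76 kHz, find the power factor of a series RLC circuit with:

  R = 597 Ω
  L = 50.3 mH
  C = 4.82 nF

Step 1 — Angular frequency: ω = 2π·f = 2π·1760 = 1.106e+04 rad/s.
Step 2 — Component impedances:
  R: Z = R = 597 Ω
  L: Z = jωL = j·1.106e+04·0.0503 = 0 + j556.2 Ω
  C: Z = 1/(jωC) = -j/(ω·C) = 0 - j1.876e+04 Ω
Step 3 — Series combination: Z_total = R + L + C = 597 - j1.82e+04 Ω = 1.821e+04∠-88.1° Ω.
Step 4 — Power factor: PF = cos(φ) = Re(Z)/|Z| = 597/1.821e+04 = 0.03278.
Step 5 — Type: Im(Z) = -1.82e+04 ⇒ leading (phase φ = -88.1°).

PF = 0.03278 (leading, φ = -88.1°)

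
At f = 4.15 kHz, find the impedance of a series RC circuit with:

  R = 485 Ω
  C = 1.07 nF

Step 1 — Angular frequency: ω = 2π·f = 2π·4150 = 2.608e+04 rad/s.
Step 2 — Component impedances:
  R: Z = R = 485 Ω
  C: Z = 1/(jωC) = -j/(ω·C) = 0 - j3.584e+04 Ω
Step 3 — Series combination: Z_total = R + C = 485 - j3.584e+04 Ω = 3.584e+04∠-89.2° Ω.

Z = 485 - j3.584e+04 Ω = 3.584e+04∠-89.2° Ω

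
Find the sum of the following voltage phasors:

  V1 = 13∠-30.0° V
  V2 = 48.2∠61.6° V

Step 1 — Convert each phasor to rectangular form:
  V1 = 13·(cos(-30.0°) + j·sin(-30.0°)) = 11.26 - j6.5 V
  V2 = 48.2·(cos(61.6°) + j·sin(61.6°)) = 22.93 + j42.4 V
Step 2 — Sum components: V_total = 34.18 + j35.9 V.
Step 3 — Convert to polar: |V_total| = 49.57 V, ∠V_total = 46.4°.

V_total = 49.57∠46.4° V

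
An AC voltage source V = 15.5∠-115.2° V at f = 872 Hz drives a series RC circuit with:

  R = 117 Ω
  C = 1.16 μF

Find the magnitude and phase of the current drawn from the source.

Step 1 — Angular frequency: ω = 2π·f = 2π·872 = 5479 rad/s.
Step 2 — Component impedances:
  R: Z = R = 117 Ω
  C: Z = 1/(jωC) = -j/(ω·C) = 0 - j157.3 Ω
Step 3 — Series combination: Z_total = R + C = 117 - j157.3 Ω = 196.1∠-53.4° Ω.
Step 4 — Source phasor: V = 15.5∠-115.2° V = -6.6 - j14.02 V.
Step 5 — Ohm's law: I = V / Z_total = (-6.6 - j14.02) / (117 - j157.3) = 0.03731 - j0.06969 A.
Step 6 — Convert to polar: |I| = 0.07905 A, ∠I = -61.8°.

I = 0.07905∠-61.8° A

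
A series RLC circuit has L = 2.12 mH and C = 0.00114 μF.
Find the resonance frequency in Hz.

Step 1 — Resonance condition Im(Z)=0 gives ω₀ = 1/√(LC).
Step 2 — ω₀ = 1/√(0.00212·1.14e-09) = 6.432e+05 rad/s.
Step 3 — f₀ = ω₀/(2π) = 1.024e+05 Hz.

f₀ = 1.024e+05 Hz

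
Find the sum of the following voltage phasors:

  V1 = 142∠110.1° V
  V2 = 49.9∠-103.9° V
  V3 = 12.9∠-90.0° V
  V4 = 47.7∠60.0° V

Step 1 — Convert each phasor to rectangular form:
  V1 = 142·(cos(110.1°) + j·sin(110.1°)) = -48.8 + j133.4 V
  V2 = 49.9·(cos(-103.9°) + j·sin(-103.9°)) = -11.99 - j48.44 V
  V3 = 12.9·(cos(-90.0°) + j·sin(-90.0°)) = 0 - j12.9 V
  V4 = 47.7·(cos(60.0°) + j·sin(60.0°)) = 23.85 + j41.31 V
Step 2 — Sum components: V_total = -36.94 + j113.3 V.
Step 3 — Convert to polar: |V_total| = 119.2 V, ∠V_total = 108.1°.

V_total = 119.2∠108.1° V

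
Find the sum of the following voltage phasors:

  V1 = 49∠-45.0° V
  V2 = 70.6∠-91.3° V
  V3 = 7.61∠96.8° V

Step 1 — Convert each phasor to rectangular form:
  V1 = 49·(cos(-45.0°) + j·sin(-45.0°)) = 34.65 - j34.65 V
  V2 = 70.6·(cos(-91.3°) + j·sin(-91.3°)) = -1.602 - j70.58 V
  V3 = 7.61·(cos(96.8°) + j·sin(96.8°)) = -0.9011 + j7.556 V
Step 2 — Sum components: V_total = 32.15 - j97.67 V.
Step 3 — Convert to polar: |V_total| = 102.8 V, ∠V_total = -71.8°.

V_total = 102.8∠-71.8° V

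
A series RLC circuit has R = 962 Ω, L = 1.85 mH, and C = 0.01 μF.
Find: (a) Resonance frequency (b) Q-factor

Step 1 — Resonance condition Im(Z)=0 gives ω₀ = 1/√(LC).
Step 2 — ω₀ = 1/√(0.00185·1e-08) = 2.325e+05 rad/s.
Step 3 — f₀ = ω₀/(2π) = 3.7e+04 Hz.
Step 4 — Series Q: Q = ω₀L/R = 2.325e+05·0.00185/962 = 0.4471.

(a) f₀ = 3.7e+04 Hz  (b) Q = 0.4471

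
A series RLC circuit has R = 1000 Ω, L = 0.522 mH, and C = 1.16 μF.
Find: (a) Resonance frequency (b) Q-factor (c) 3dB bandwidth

Step 1 — Resonance: ω₀ = 1/√(LC) = 1/√(0.000522·1.16e-06) = 4.064e+04 rad/s.
Step 2 — f₀ = ω₀/(2π) = 6468 Hz.
Step 3 — Series Q: Q = ω₀L/R = 4.064e+04·0.000522/1000 = 0.02121.
Step 4 — Bandwidth: Δω = ω₀/Q = 1.916e+06 rad/s; BW = Δω/(2π) = 3.049e+05 Hz.

(a) f₀ = 6468 Hz  (b) Q = 0.02121  (c) BW = 3.049e+05 Hz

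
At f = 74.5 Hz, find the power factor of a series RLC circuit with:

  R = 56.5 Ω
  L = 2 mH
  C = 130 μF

Step 1 — Angular frequency: ω = 2π·f = 2π·74.5 = 468.1 rad/s.
Step 2 — Component impedances:
  R: Z = R = 56.5 Ω
  L: Z = jωL = j·468.1·0.002 = 0 + j0.9362 Ω
  C: Z = 1/(jωC) = -j/(ω·C) = 0 - j16.43 Ω
Step 3 — Series combination: Z_total = R + L + C = 56.5 - j15.5 Ω = 58.59∠-15.3° Ω.
Step 4 — Power factor: PF = cos(φ) = Re(Z)/|Z| = 56.5/58.587 = 0.9644.
Step 5 — Type: Im(Z) = -15.5 ⇒ leading (phase φ = -15.3°).

PF = 0.9644 (leading, φ = -15.3°)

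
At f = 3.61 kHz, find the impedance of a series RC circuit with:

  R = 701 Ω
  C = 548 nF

Step 1 — Angular frequency: ω = 2π·f = 2π·3610 = 2.268e+04 rad/s.
Step 2 — Component impedances:
  R: Z = R = 701 Ω
  C: Z = 1/(jωC) = -j/(ω·C) = 0 - j80.45 Ω
Step 3 — Series combination: Z_total = R + C = 701 - j80.45 Ω = 705.6∠-6.5° Ω.

Z = 701 - j80.45 Ω = 705.6∠-6.5° Ω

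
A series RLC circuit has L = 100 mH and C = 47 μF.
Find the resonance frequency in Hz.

Step 1 — Resonance condition Im(Z)=0 gives ω₀ = 1/√(LC).
Step 2 — ω₀ = 1/√(0.1·4.7e-05) = 461.3 rad/s.
Step 3 — f₀ = ω₀/(2π) = 73.41 Hz.

f₀ = 73.41 Hz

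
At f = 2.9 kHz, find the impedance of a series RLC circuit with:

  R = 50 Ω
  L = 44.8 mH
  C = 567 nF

Step 1 — Angular frequency: ω = 2π·f = 2π·2900 = 1.822e+04 rad/s.
Step 2 — Component impedances:
  R: Z = R = 50 Ω
  L: Z = jωL = j·1.822e+04·0.0448 = 0 + j816.3 Ω
  C: Z = 1/(jωC) = -j/(ω·C) = 0 - j96.79 Ω
Step 3 — Series combination: Z_total = R + L + C = 50 + j719.5 Ω = 721.3∠86.0° Ω.

Z = 50 + j719.5 Ω = 721.3∠86.0° Ω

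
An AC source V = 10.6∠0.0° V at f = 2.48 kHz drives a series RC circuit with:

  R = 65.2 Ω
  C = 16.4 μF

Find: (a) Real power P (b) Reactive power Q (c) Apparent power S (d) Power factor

Step 1 — Angular frequency: ω = 2π·f = 2π·2480 = 1.558e+04 rad/s.
Step 2 — Component impedances:
  R: Z = R = 65.2 Ω
  C: Z = 1/(jωC) = -j/(ω·C) = 0 - j3.913 Ω
Step 3 — Series combination: Z_total = R + C = 65.2 - j3.913 Ω = 65.32∠-3.4° Ω.
Step 4 — Source phasor: V = 10.6∠0.0° V = 10.6 V.
Step 5 — Current: I = V / Z = 0.162 + j0.009722 A = 0.1623∠3.4° A.
Step 6 — Complex power: S = V·I* = 1.717 - j0.1031 VA.
Step 7 — Real power: P = Re(S) = 1.717 W.
Step 8 — Reactive power: Q = Im(S) = -0.1031 VAR.
Step 9 — Apparent power: |S| = 1.72 VA.
Step 10 — Power factor: PF = P/|S| = 0.9982 (leading).

(a) P = 1.717 W  (b) Q = -0.1031 VAR  (c) S = 1.72 VA  (d) PF = 0.9982 (leading)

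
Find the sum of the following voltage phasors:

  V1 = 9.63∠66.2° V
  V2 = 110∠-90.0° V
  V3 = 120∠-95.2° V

Step 1 — Convert each phasor to rectangular form:
  V1 = 9.63·(cos(66.2°) + j·sin(66.2°)) = 3.886 + j8.811 V
  V2 = 110·(cos(-90.0°) + j·sin(-90.0°)) = 0 - j110 V
  V3 = 120·(cos(-95.2°) + j·sin(-95.2°)) = -10.88 - j119.5 V
Step 2 — Sum components: V_total = -6.99 - j220.7 V.
Step 3 — Convert to polar: |V_total| = 220.8 V, ∠V_total = -91.8°.

V_total = 220.8∠-91.8° V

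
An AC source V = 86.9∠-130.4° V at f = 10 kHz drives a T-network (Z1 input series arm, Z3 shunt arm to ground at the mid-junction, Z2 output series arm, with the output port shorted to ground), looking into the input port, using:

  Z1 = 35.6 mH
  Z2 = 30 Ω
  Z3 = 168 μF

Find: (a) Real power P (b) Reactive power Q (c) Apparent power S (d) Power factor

Step 1 — Angular frequency: ω = 2π·f = 2π·1e+04 = 6.283e+04 rad/s.
Step 2 — Component impedances:
  Z1: Z = jωL = j·6.283e+04·0.0356 = 0 + j2237 Ω
  Z2: Z = R = 30 Ω
  Z3: Z = 1/(jωC) = -j/(ω·C) = 0 - j0.09474 Ω
Step 3 — With the output port shorted to ground, the output series arm Z2 runs from the junction to ground; the shunt arm Z3 also runs from the junction to ground. They appear in parallel: Z3 || Z2 = 0.0002992 - j0.09473 Ω.
Step 4 — Series with input arm Z1: Z_in = Z1 + (Z3 || Z2) = 0.0002992 + j2237 Ω = 2237∠90.0° Ω.
Step 5 — Source phasor: V = 86.9∠-130.4° V = -56.32 - j66.18 V.
Step 6 — Current: I = V / Z = -0.02959 + j0.02518 A = 0.03885∠139.6° A.
Step 7 — Complex power: S = V·I* = 4.516e-07 + j3.376 VA.
Step 8 — Real power: P = Re(S) = 4.516e-07 W.
Step 9 — Reactive power: Q = Im(S) = 3.376 VAR.
Step 10 — Apparent power: |S| = 3.376 VA.
Step 11 — Power factor: PF = P/|S| = 1.337e-07 (lagging).

(a) P = 4.516e-07 W  (b) Q = 3.376 VAR  (c) S = 3.376 VA  (d) PF = 1.337e-07 (lagging)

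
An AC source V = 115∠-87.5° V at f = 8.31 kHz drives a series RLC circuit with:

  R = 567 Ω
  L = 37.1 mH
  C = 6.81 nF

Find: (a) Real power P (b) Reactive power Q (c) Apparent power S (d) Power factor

Step 1 — Angular frequency: ω = 2π·f = 2π·8310 = 5.221e+04 rad/s.
Step 2 — Component impedances:
  R: Z = R = 567 Ω
  L: Z = jωL = j·5.221e+04·0.0371 = 0 + j1937 Ω
  C: Z = 1/(jωC) = -j/(ω·C) = 0 - j2812 Ω
Step 3 — Series combination: Z_total = R + L + C = 567 - j875.3 Ω = 1043∠-57.1° Ω.
Step 4 — Source phasor: V = 115∠-87.5° V = 5.016 - j114.9 V.
Step 5 — Current: I = V / Z = 0.09508 - j0.05586 A = 0.1103∠-30.4° A.
Step 6 — Complex power: S = V·I* = 6.895 - j10.64 VA.
Step 7 — Real power: P = Re(S) = 6.895 W.
Step 8 — Reactive power: Q = Im(S) = -10.64 VAR.
Step 9 — Apparent power: |S| = 12.68 VA.
Step 10 — Power factor: PF = P/|S| = 0.5437 (leading).

(a) P = 6.895 W  (b) Q = -10.64 VAR  (c) S = 12.68 VA  (d) PF = 0.5437 (leading)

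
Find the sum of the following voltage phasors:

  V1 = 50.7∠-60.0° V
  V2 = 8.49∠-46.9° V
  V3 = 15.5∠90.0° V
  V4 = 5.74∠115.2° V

Step 1 — Convert each phasor to rectangular form:
  V1 = 50.7·(cos(-60.0°) + j·sin(-60.0°)) = 25.35 - j43.91 V
  V2 = 8.49·(cos(-46.9°) + j·sin(-46.9°)) = 5.801 - j6.199 V
  V3 = 15.5·(cos(90.0°) + j·sin(90.0°)) = 0 + j15.5 V
  V4 = 5.74·(cos(115.2°) + j·sin(115.2°)) = -2.444 + j5.194 V
Step 2 — Sum components: V_total = 28.71 - j29.41 V.
Step 3 — Convert to polar: |V_total| = 41.1 V, ∠V_total = -45.7°.

V_total = 41.1∠-45.7° V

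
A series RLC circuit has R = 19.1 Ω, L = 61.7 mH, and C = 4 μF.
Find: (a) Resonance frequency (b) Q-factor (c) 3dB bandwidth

Step 1 — Resonance: ω₀ = 1/√(LC) = 1/√(0.0617·4e-06) = 2013 rad/s.
Step 2 — f₀ = ω₀/(2π) = 320.4 Hz.
Step 3 — Series Q: Q = ω₀L/R = 2013·0.0617/19.1 = 6.502.
Step 4 — Bandwidth: Δω = ω₀/Q = 309.6 rad/s; BW = Δω/(2π) = 49.27 Hz.

(a) f₀ = 320.4 Hz  (b) Q = 6.502  (c) BW = 49.27 Hz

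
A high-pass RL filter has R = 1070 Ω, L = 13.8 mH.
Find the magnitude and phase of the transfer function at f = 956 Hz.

Step 1 — Angular frequency: ω = 2π·956 = 6007 rad/s.
Step 2 — Transfer function: H(jω) = jωL/(R + jωL).
Step 3 — Numerator jωL = j·82.89; denominator R + jωL = 1070 + j82.89.
Step 4 — H = 0.005966 + j0.07701.
Step 5 — Magnitude: |H| = 0.07724 (-22.2 dB); phase: φ = 85.6°.

|H| = 0.07724 (-22.2 dB), φ = 85.6°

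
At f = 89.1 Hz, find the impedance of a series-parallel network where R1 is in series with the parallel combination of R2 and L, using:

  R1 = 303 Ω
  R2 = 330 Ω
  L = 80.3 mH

Step 1 — Angular frequency: ω = 2π·f = 2π·89.1 = 559.8 rad/s.
Step 2 — Component impedances:
  R1: Z = R = 303 Ω
  R2: Z = R = 330 Ω
  L: Z = jωL = j·559.8·0.0803 = 0 + j44.95 Ω
Step 3 — Parallel branch: R2 || L = 1/(1/R2 + 1/L) = 6.012 + j44.14 Ω.
Step 4 — Series with R1: Z_total = R1 + (R2 || L) = 309 + j44.14 Ω = 312.1∠8.1° Ω.

Z = 309 + j44.14 Ω = 312.1∠8.1° Ω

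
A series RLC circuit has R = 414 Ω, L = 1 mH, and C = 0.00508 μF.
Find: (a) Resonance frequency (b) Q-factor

Step 1 — Resonance condition Im(Z)=0 gives ω₀ = 1/√(LC).
Step 2 — ω₀ = 1/√(0.001·5.08e-09) = 4.437e+05 rad/s.
Step 3 — f₀ = ω₀/(2π) = 7.061e+04 Hz.
Step 4 — Series Q: Q = ω₀L/R = 4.437e+05·0.001/414 = 1.072.

(a) f₀ = 7.061e+04 Hz  (b) Q = 1.072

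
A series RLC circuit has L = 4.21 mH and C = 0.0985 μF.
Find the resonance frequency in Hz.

Step 1 — Resonance condition Im(Z)=0 gives ω₀ = 1/√(LC).
Step 2 — ω₀ = 1/√(0.00421·9.85e-08) = 4.911e+04 rad/s.
Step 3 — f₀ = ω₀/(2π) = 7816 Hz.

f₀ = 7816 Hz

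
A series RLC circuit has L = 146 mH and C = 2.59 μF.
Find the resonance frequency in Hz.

Step 1 — Resonance condition Im(Z)=0 gives ω₀ = 1/√(LC).
Step 2 — ω₀ = 1/√(0.146·2.59e-06) = 1626 rad/s.
Step 3 — f₀ = ω₀/(2π) = 258.8 Hz.

f₀ = 258.8 Hz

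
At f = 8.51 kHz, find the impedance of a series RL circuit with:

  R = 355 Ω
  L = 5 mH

Step 1 — Angular frequency: ω = 2π·f = 2π·8510 = 5.347e+04 rad/s.
Step 2 — Component impedances:
  R: Z = R = 355 Ω
  L: Z = jωL = j·5.347e+04·0.005 = 0 + j267.3 Ω
Step 3 — Series combination: Z_total = R + L = 355 + j267.3 Ω = 444.4∠37.0° Ω.

Z = 355 + j267.3 Ω = 444.4∠37.0° Ω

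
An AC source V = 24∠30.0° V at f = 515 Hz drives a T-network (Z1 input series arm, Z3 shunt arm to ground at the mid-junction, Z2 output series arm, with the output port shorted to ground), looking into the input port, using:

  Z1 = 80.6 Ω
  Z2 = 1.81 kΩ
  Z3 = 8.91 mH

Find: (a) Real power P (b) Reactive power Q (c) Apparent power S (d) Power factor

Step 1 — Angular frequency: ω = 2π·f = 2π·515 = 3236 rad/s.
Step 2 — Component impedances:
  Z1: Z = R = 80.6 Ω
  Z2: Z = R = 1810 Ω
  Z3: Z = jωL = j·3236·0.00891 = 0 + j28.83 Ω
Step 3 — With the output port shorted to ground, the output series arm Z2 runs from the junction to ground; the shunt arm Z3 also runs from the junction to ground. They appear in parallel: Z3 || Z2 = 0.4591 + j28.82 Ω.
Step 4 — Series with input arm Z1: Z_in = Z1 + (Z3 || Z2) = 81.06 + j28.82 Ω = 86.03∠19.6° Ω.
Step 5 — Source phasor: V = 24∠30.0° V = 20.78 + j12 V.
Step 6 — Current: I = V / Z = 0.2744 + j0.05048 A = 0.279∠10.4° A.
Step 7 — Complex power: S = V·I* = 6.308 + j2.243 VA.
Step 8 — Real power: P = Re(S) = 6.308 W.
Step 9 — Reactive power: Q = Im(S) = 2.243 VAR.
Step 10 — Apparent power: |S| = 6.695 VA.
Step 11 — Power factor: PF = P/|S| = 0.9422 (lagging).

(a) P = 6.308 W  (b) Q = 2.243 VAR  (c) S = 6.695 VA  (d) PF = 0.9422 (lagging)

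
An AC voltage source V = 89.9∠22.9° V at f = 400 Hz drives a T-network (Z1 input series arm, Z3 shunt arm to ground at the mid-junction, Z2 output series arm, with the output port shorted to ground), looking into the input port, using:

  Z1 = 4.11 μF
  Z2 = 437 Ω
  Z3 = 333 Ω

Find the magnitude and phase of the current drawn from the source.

Step 1 — Angular frequency: ω = 2π·f = 2π·400 = 2513 rad/s.
Step 2 — Component impedances:
  Z1: Z = 1/(jωC) = -j/(ω·C) = 0 - j96.81 Ω
  Z2: Z = R = 437 Ω
  Z3: Z = R = 333 Ω
Step 3 — With the output port shorted to ground, the output series arm Z2 runs from the junction to ground; the shunt arm Z3 also runs from the junction to ground. They appear in parallel: Z3 || Z2 = 189 Ω.
Step 4 — Series with input arm Z1: Z_in = Z1 + (Z3 || Z2) = 189 - j96.81 Ω = 212.3∠-27.1° Ω.
Step 5 — Source phasor: V = 89.9∠22.9° V = 82.81 + j34.98 V.
Step 6 — Ohm's law: I = V / Z_total = (82.81 + j34.98) / (189 - j96.81) = 0.272 + j0.3244 A.
Step 7 — Convert to polar: |I| = 0.4234 A, ∠I = 50.0°.

I = 0.4234∠50.0° A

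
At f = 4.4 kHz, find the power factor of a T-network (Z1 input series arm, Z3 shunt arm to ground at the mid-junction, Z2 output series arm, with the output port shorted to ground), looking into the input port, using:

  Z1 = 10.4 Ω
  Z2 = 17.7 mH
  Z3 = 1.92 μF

Step 1 — Angular frequency: ω = 2π·f = 2π·4400 = 2.765e+04 rad/s.
Step 2 — Component impedances:
  Z1: Z = R = 10.4 Ω
  Z2: Z = jωL = j·2.765e+04·0.0177 = 0 + j489.3 Ω
  Z3: Z = 1/(jωC) = -j/(ω·C) = 0 - j18.84 Ω
Step 3 — With the output port shorted to ground, the output series arm Z2 runs from the junction to ground; the shunt arm Z3 also runs from the junction to ground. They appear in parallel: Z3 || Z2 = 0 - j19.59 Ω.
Step 4 — Series with input arm Z1: Z_in = Z1 + (Z3 || Z2) = 10.4 - j19.59 Ω = 22.18∠-62.0° Ω.
Step 5 — Power factor: PF = cos(φ) = Re(Z)/|Z| = 10.4/22.183 = 0.4688.
Step 6 — Type: Im(Z) = -19.59 ⇒ leading (phase φ = -62.0°).

PF = 0.4688 (leading, φ = -62.0°)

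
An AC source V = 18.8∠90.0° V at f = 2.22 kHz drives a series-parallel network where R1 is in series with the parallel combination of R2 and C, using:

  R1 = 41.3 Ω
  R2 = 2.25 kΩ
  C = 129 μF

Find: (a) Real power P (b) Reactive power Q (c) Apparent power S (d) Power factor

Step 1 — Angular frequency: ω = 2π·f = 2π·2220 = 1.395e+04 rad/s.
Step 2 — Component impedances:
  R1: Z = R = 41.3 Ω
  R2: Z = R = 2250 Ω
  C: Z = 1/(jωC) = -j/(ω·C) = 0 - j0.5557 Ω
Step 3 — Parallel branch: R2 || C = 1/(1/R2 + 1/C) = 0.0001373 - j0.5557 Ω.
Step 4 — Series with R1: Z_total = R1 + (R2 || C) = 41.3 - j0.5557 Ω = 41.3∠-0.8° Ω.
Step 5 — Source phasor: V = 18.8∠90.0° V = 0 + j18.8 V.
Step 6 — Current: I = V / Z = -0.006124 + j0.4551 A = 0.4552∠90.8° A.
Step 7 — Complex power: S = V·I* = 8.556 - j0.1151 VA.
Step 8 — Real power: P = Re(S) = 8.556 W.
Step 9 — Reactive power: Q = Im(S) = -0.1151 VAR.
Step 10 — Apparent power: |S| = 8.557 VA.
Step 11 — Power factor: PF = P/|S| = 0.9999 (leading).

(a) P = 8.556 W  (b) Q = -0.1151 VAR  (c) S = 8.557 VA  (d) PF = 0.9999 (leading)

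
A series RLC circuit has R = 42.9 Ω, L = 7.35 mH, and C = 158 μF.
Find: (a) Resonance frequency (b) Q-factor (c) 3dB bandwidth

Step 1 — Resonance: ω₀ = 1/√(LC) = 1/√(0.00735·0.000158) = 928 rad/s.
Step 2 — f₀ = ω₀/(2π) = 147.7 Hz.
Step 3 — Series Q: Q = ω₀L/R = 928·0.00735/42.9 = 0.159.
Step 4 — Bandwidth: Δω = ω₀/Q = 5837 rad/s; BW = Δω/(2π) = 928.9 Hz.

(a) f₀ = 147.7 Hz  (b) Q = 0.159  (c) BW = 928.9 Hz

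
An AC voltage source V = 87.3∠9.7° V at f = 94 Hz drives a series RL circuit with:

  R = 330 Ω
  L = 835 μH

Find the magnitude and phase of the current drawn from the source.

Step 1 — Angular frequency: ω = 2π·f = 2π·94 = 590.6 rad/s.
Step 2 — Component impedances:
  R: Z = R = 330 Ω
  L: Z = jωL = j·590.6·0.000835 = 0 + j0.4932 Ω
Step 3 — Series combination: Z_total = R + L = 330 + j0.4932 Ω = 330∠0.1° Ω.
Step 4 — Source phasor: V = 87.3∠9.7° V = 86.05 + j14.71 V.
Step 5 — Ohm's law: I = V / Z_total = (86.05 + j14.71) / (330 + j0.4932) = 0.2608 + j0.04418 A.
Step 6 — Convert to polar: |I| = 0.2645 A, ∠I = 9.6°.

I = 0.2645∠9.6° A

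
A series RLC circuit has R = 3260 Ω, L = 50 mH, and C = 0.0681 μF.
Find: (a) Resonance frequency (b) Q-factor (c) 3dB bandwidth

Step 1 — Resonance: ω₀ = 1/√(LC) = 1/√(0.05·6.81e-08) = 1.714e+04 rad/s.
Step 2 — f₀ = ω₀/(2π) = 2727 Hz.
Step 3 — Series Q: Q = ω₀L/R = 1.714e+04·0.05/3260 = 0.2628.
Step 4 — Bandwidth: Δω = ω₀/Q = 6.52e+04 rad/s; BW = Δω/(2π) = 1.038e+04 Hz.

(a) f₀ = 2727 Hz  (b) Q = 0.2628  (c) BW = 1.038e+04 Hz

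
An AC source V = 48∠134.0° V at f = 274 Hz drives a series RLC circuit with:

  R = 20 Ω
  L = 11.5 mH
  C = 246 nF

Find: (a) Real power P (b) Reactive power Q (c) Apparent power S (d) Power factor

Step 1 — Angular frequency: ω = 2π·f = 2π·274 = 1722 rad/s.
Step 2 — Component impedances:
  R: Z = R = 20 Ω
  L: Z = jωL = j·1722·0.0115 = 0 + j19.8 Ω
  C: Z = 1/(jωC) = -j/(ω·C) = 0 - j2361 Ω
Step 3 — Series combination: Z_total = R + L + C = 20 - j2341 Ω = 2341∠-89.5° Ω.
Step 4 — Source phasor: V = 48∠134.0° V = -33.34 + j34.53 V.
Step 5 — Current: I = V / Z = -0.01487 - j0.01411 A = 0.0205∠-136.5° A.
Step 6 — Complex power: S = V·I* = 0.008405 - j0.984 VA.
Step 7 — Real power: P = Re(S) = 0.008405 W.
Step 8 — Reactive power: Q = Im(S) = -0.984 VAR.
Step 9 — Apparent power: |S| = 0.984 VA.
Step 10 — Power factor: PF = P/|S| = 0.008542 (leading).

(a) P = 0.008405 W  (b) Q = -0.984 VAR  (c) S = 0.984 VA  (d) PF = 0.008542 (leading)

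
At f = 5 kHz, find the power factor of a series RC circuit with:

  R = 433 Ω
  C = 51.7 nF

Step 1 — Angular frequency: ω = 2π·f = 2π·5000 = 3.142e+04 rad/s.
Step 2 — Component impedances:
  R: Z = R = 433 Ω
  C: Z = 1/(jωC) = -j/(ω·C) = 0 - j615.7 Ω
Step 3 — Series combination: Z_total = R + C = 433 - j615.7 Ω = 752.7∠-54.9° Ω.
Step 4 — Power factor: PF = cos(φ) = Re(Z)/|Z| = 433/752.7 = 0.5753.
Step 5 — Type: Im(Z) = -615.7 ⇒ leading (phase φ = -54.9°).

PF = 0.5753 (leading, φ = -54.9°)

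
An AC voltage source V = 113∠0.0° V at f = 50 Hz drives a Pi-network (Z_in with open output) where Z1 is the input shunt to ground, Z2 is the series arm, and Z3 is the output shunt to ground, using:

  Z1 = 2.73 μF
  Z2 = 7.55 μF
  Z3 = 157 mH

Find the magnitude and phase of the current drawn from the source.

Step 1 — Angular frequency: ω = 2π·f = 2π·50 = 314.2 rad/s.
Step 2 — Component impedances:
  Z1: Z = 1/(jωC) = -j/(ω·C) = 0 - j1166 Ω
  Z2: Z = 1/(jωC) = -j/(ω·C) = 0 - j421.6 Ω
  Z3: Z = jωL = j·314.2·0.157 = 0 + j49.32 Ω
Step 3 — With open output, the series arm Z2 and the output shunt Z3 appear in series to ground: Z2 + Z3 = 0 - j372.3 Ω.
Step 4 — Parallel with input shunt Z1: Z_in = Z1 || (Z2 + Z3) = 0 - j282.2 Ω = 282.2∠-90.0° Ω.
Step 5 — Source phasor: V = 113∠0.0° V = 113 V.
Step 6 — Ohm's law: I = V / Z_total = (113) / (0 - j282.2) = 0 + j0.4005 A.
Step 7 — Convert to polar: |I| = 0.4005 A, ∠I = 90.0°.

I = 0.4005∠90.0° A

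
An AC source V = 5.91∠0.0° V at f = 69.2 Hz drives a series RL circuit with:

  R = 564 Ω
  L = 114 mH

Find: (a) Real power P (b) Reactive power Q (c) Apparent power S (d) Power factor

Step 1 — Angular frequency: ω = 2π·f = 2π·69.2 = 434.8 rad/s.
Step 2 — Component impedances:
  R: Z = R = 564 Ω
  L: Z = jωL = j·434.8·0.114 = 0 + j49.57 Ω
Step 3 — Series combination: Z_total = R + L = 564 + j49.57 Ω = 566.2∠5.0° Ω.
Step 4 — Source phasor: V = 5.91∠0.0° V = 5.91 V.
Step 5 — Current: I = V / Z = 0.0104 - j0.0009139 A = 0.01044∠-5.0° A.
Step 6 — Complex power: S = V·I* = 0.06145 + j0.005401 VA.
Step 7 — Real power: P = Re(S) = 0.06145 W.
Step 8 — Reactive power: Q = Im(S) = 0.005401 VAR.
Step 9 — Apparent power: |S| = 0.06169 VA.
Step 10 — Power factor: PF = P/|S| = 0.9962 (lagging).

(a) P = 0.06145 W  (b) Q = 0.005401 VAR  (c) S = 0.06169 VA  (d) PF = 0.9962 (lagging)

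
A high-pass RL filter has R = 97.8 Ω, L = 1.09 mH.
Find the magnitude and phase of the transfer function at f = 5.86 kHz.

Step 1 — Angular frequency: ω = 2π·5860 = 3.682e+04 rad/s.
Step 2 — Transfer function: H(jω) = jωL/(R + jωL).
Step 3 — Numerator jωL = j·40.13; denominator R + jωL = 97.8 + j40.13.
Step 4 — H = 0.1441 + j0.3512.
Step 5 — Magnitude: |H| = 0.3796 (-8.4 dB); phase: φ = 67.7°.

|H| = 0.3796 (-8.4 dB), φ = 67.7°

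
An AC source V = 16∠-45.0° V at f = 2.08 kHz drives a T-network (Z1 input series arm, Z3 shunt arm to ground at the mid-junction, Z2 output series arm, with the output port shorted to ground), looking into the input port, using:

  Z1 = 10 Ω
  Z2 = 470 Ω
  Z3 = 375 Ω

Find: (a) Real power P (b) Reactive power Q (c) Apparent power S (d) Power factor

Step 1 — Angular frequency: ω = 2π·f = 2π·2080 = 1.307e+04 rad/s.
Step 2 — Component impedances:
  Z1: Z = R = 10 Ω
  Z2: Z = R = 470 Ω
  Z3: Z = R = 375 Ω
Step 3 — With the output port shorted to ground, the output series arm Z2 runs from the junction to ground; the shunt arm Z3 also runs from the junction to ground. They appear in parallel: Z3 || Z2 = 208.6 Ω.
Step 4 — Series with input arm Z1: Z_in = Z1 + (Z3 || Z2) = 218.6 Ω = 218.6∠0.0° Ω.
Step 5 — Source phasor: V = 16∠-45.0° V = 11.31 - j11.31 V.
Step 6 — Current: I = V / Z = 0.05176 - j0.05176 A = 0.0732∠-45.0° A.
Step 7 — Complex power: S = V·I* = 1.171 VA.
Step 8 — Real power: P = Re(S) = 1.171 W.
Step 9 — Reactive power: Q = Im(S) = 0 VAR.
Step 10 — Apparent power: |S| = 1.171 VA.
Step 11 — Power factor: PF = P/|S| = 1 (unity).

(a) P = 1.171 W  (b) Q = 0 VAR  (c) S = 1.171 VA  (d) PF = 1 (unity)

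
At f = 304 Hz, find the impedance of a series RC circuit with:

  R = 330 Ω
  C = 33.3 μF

Step 1 — Angular frequency: ω = 2π·f = 2π·304 = 1910 rad/s.
Step 2 — Component impedances:
  R: Z = R = 330 Ω
  C: Z = 1/(jωC) = -j/(ω·C) = 0 - j15.72 Ω
Step 3 — Series combination: Z_total = R + C = 330 - j15.72 Ω = 330.4∠-2.7° Ω.

Z = 330 - j15.72 Ω = 330.4∠-2.7° Ω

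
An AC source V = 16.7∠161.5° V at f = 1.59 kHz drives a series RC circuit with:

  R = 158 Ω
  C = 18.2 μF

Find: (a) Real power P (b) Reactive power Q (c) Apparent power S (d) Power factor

Step 1 — Angular frequency: ω = 2π·f = 2π·1590 = 9990 rad/s.
Step 2 — Component impedances:
  R: Z = R = 158 Ω
  C: Z = 1/(jωC) = -j/(ω·C) = 0 - j5.5 Ω
Step 3 — Series combination: Z_total = R + C = 158 - j5.5 Ω = 158.1∠-2.0° Ω.
Step 4 — Source phasor: V = 16.7∠161.5° V = -15.84 + j5.299 V.
Step 5 — Current: I = V / Z = -0.1013 + j0.03001 A = 0.1056∠163.5° A.
Step 6 — Complex power: S = V·I* = 1.763 - j0.06137 VA.
Step 7 — Real power: P = Re(S) = 1.763 W.
Step 8 — Reactive power: Q = Im(S) = -0.06137 VAR.
Step 9 — Apparent power: |S| = 1.764 VA.
Step 10 — Power factor: PF = P/|S| = 0.9994 (leading).

(a) P = 1.763 W  (b) Q = -0.06137 VAR  (c) S = 1.764 VA  (d) PF = 0.9994 (leading)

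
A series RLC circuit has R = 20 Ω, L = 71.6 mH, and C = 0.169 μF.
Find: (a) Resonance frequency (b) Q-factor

Step 1 — Resonance condition Im(Z)=0 gives ω₀ = 1/√(LC).
Step 2 — ω₀ = 1/√(0.0716·1.69e-07) = 9091 rad/s.
Step 3 — f₀ = ω₀/(2π) = 1447 Hz.
Step 4 — Series Q: Q = ω₀L/R = 9091·0.0716/20 = 32.54.

(a) f₀ = 1447 Hz  (b) Q = 32.54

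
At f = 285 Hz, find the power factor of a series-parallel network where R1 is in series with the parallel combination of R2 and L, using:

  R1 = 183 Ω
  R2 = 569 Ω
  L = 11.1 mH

Step 1 — Angular frequency: ω = 2π·f = 2π·285 = 1791 rad/s.
Step 2 — Component impedances:
  R1: Z = R = 183 Ω
  R2: Z = R = 569 Ω
  L: Z = jωL = j·1791·0.0111 = 0 + j19.88 Ω
Step 3 — Parallel branch: R2 || L = 1/(1/R2 + 1/L) = 0.6935 + j19.85 Ω.
Step 4 — Series with R1: Z_total = R1 + (R2 || L) = 183.7 + j19.85 Ω = 184.8∠6.2° Ω.
Step 5 — Power factor: PF = cos(φ) = Re(Z)/|Z| = 183.69/184.76 = 0.9942.
Step 6 — Type: Im(Z) = 19.85 ⇒ lagging (phase φ = 6.2°).

PF = 0.9942 (lagging, φ = 6.2°)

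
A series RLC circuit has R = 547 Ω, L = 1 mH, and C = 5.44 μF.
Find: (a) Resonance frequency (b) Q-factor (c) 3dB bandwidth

Step 1 — Resonance: ω₀ = 1/√(LC) = 1/√(0.001·5.44e-06) = 1.356e+04 rad/s.
Step 2 — f₀ = ω₀/(2π) = 2158 Hz.
Step 3 — Series Q: Q = ω₀L/R = 1.356e+04·0.001/547 = 0.02479.
Step 4 — Bandwidth: Δω = ω₀/Q = 5.47e+05 rad/s; BW = Δω/(2π) = 8.706e+04 Hz.

(a) f₀ = 2158 Hz  (b) Q = 0.02479  (c) BW = 8.706e+04 Hz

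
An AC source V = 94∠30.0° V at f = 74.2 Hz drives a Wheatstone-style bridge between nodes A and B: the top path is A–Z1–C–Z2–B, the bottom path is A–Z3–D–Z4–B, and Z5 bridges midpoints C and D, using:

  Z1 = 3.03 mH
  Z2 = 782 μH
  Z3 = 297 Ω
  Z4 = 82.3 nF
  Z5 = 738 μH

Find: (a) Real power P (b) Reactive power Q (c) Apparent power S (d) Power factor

Step 1 — Angular frequency: ω = 2π·f = 2π·74.2 = 466.2 rad/s.
Step 2 — Component impedances:
  Z1: Z = jωL = j·466.2·0.00303 = 0 + j1.413 Ω
  Z2: Z = jωL = j·466.2·0.000782 = 0 + j0.3646 Ω
  Z3: Z = R = 297 Ω
  Z4: Z = 1/(jωC) = -j/(ω·C) = 0 - j2.606e+04 Ω
  Z5: Z = jωL = j·466.2·0.000738 = 0 + j0.3441 Ω
Step 3 — Bridge requires nodal analysis (the Z5 bridge couples midpoints C and D, so the two paths cannot be reduced to a simple series/parallel combination). Setting node B to ground and injecting 1 A at node A, the 3-node admittance system at A, C, D solves to V_A = Z_AB = 0.006719 + j1.777 Ω = 1.777∠89.8° Ω.
Step 4 — Source phasor: V = 94∠30.0° V = 81.41 + j47 V.
Step 5 — Current: I = V / Z = 26.62 - j45.71 A = 52.89∠-59.8° A.
Step 6 — Complex power: S = V·I* = 18.8 + j4972 VA.
Step 7 — Real power: P = Re(S) = 18.8 W.
Step 8 — Reactive power: Q = Im(S) = 4972 VAR.
Step 9 — Apparent power: |S| = 4972 VA.
Step 10 — Power factor: PF = P/|S| = 0.00378 (lagging).

(a) P = 18.8 W  (b) Q = 4972 VAR  (c) S = 4972 VA  (d) PF = 0.00378 (lagging)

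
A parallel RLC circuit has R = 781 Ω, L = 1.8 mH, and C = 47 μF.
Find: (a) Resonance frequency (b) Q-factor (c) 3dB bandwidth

Step 1 — Resonance: ω₀ = 1/√(LC) = 1/√(0.0018·4.7e-05) = 3438 rad/s.
Step 2 — f₀ = ω₀/(2π) = 547.2 Hz.
Step 3 — Parallel Q: Q = R/(ω₀L) = 781/(3438·0.0018) = 126.2.
Step 4 — Bandwidth: Δω = ω₀/Q = 27.24 rad/s; BW = Δω/(2π) = 4.336 Hz.

(a) f₀ = 547.2 Hz  (b) Q = 126.2  (c) BW = 4.336 Hz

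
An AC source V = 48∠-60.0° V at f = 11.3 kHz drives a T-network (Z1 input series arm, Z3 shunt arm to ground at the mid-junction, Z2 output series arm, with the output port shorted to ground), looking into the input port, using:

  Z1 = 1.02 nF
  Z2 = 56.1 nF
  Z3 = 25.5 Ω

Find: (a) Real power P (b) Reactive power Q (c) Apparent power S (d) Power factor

Step 1 — Angular frequency: ω = 2π·f = 2π·1.13e+04 = 7.1e+04 rad/s.
Step 2 — Component impedances:
  Z1: Z = 1/(jωC) = -j/(ω·C) = 0 - j1.381e+04 Ω
  Z2: Z = 1/(jωC) = -j/(ω·C) = 0 - j251.1 Ω
  Z3: Z = R = 25.5 Ω
Step 3 — With the output port shorted to ground, the output series arm Z2 runs from the junction to ground; the shunt arm Z3 also runs from the junction to ground. They appear in parallel: Z3 || Z2 = 25.24 - j2.564 Ω.
Step 4 — Series with input arm Z1: Z_in = Z1 + (Z3 || Z2) = 25.24 - j1.381e+04 Ω = 1.381e+04∠-89.9° Ω.
Step 5 — Source phasor: V = 48∠-60.0° V = 24 - j41.57 V.
Step 6 — Current: I = V / Z = 0.003013 + j0.001732 A = 0.003476∠29.9° A.
Step 7 — Complex power: S = V·I* = 0.0003049 - j0.1668 VA.
Step 8 — Real power: P = Re(S) = 0.0003049 W.
Step 9 — Reactive power: Q = Im(S) = -0.1668 VAR.
Step 10 — Apparent power: |S| = 0.1668 VA.
Step 11 — Power factor: PF = P/|S| = 0.001828 (leading).

(a) P = 0.0003049 W  (b) Q = -0.1668 VAR  (c) S = 0.1668 VA  (d) PF = 0.001828 (leading)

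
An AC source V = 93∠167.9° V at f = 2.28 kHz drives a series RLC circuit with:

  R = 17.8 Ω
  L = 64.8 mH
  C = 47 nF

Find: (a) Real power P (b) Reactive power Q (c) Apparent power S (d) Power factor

Step 1 — Angular frequency: ω = 2π·f = 2π·2280 = 1.433e+04 rad/s.
Step 2 — Component impedances:
  R: Z = R = 17.8 Ω
  L: Z = jωL = j·1.433e+04·0.0648 = 0 + j928.3 Ω
  C: Z = 1/(jωC) = -j/(ω·C) = 0 - j1485 Ω
Step 3 — Series combination: Z_total = R + L + C = 17.8 - j556.9 Ω = 557.2∠-88.2° Ω.
Step 4 — Source phasor: V = 93∠167.9° V = -90.93 + j19.49 V.
Step 5 — Current: I = V / Z = -0.04018 - j0.162 A = 0.1669∠-103.9° A.
Step 6 — Complex power: S = V·I* = 0.4959 - j15.51 VA.
Step 7 — Real power: P = Re(S) = 0.4959 W.
Step 8 — Reactive power: Q = Im(S) = -15.51 VAR.
Step 9 — Apparent power: |S| = 15.52 VA.
Step 10 — Power factor: PF = P/|S| = 0.03195 (leading).

(a) P = 0.4959 W  (b) Q = -15.51 VAR  (c) S = 15.52 VA  (d) PF = 0.03195 (leading)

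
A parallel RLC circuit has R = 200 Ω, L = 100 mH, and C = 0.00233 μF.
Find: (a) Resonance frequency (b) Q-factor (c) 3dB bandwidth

Step 1 — Resonance: ω₀ = 1/√(LC) = 1/√(0.1·2.33e-09) = 6.551e+04 rad/s.
Step 2 — f₀ = ω₀/(2π) = 1.043e+04 Hz.
Step 3 — Parallel Q: Q = R/(ω₀L) = 200/(6.551e+04·0.1) = 0.03053.
Step 4 — Bandwidth: Δω = ω₀/Q = 2.146e+06 rad/s; BW = Δω/(2π) = 3.415e+05 Hz.

(a) f₀ = 1.043e+04 Hz  (b) Q = 0.03053  (c) BW = 3.415e+05 Hz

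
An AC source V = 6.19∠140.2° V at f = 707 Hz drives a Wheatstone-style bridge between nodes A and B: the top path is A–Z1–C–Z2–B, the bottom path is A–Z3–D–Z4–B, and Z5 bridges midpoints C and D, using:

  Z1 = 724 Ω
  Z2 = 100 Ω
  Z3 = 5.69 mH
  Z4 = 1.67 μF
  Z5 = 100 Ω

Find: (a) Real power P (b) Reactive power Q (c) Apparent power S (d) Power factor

Step 1 — Angular frequency: ω = 2π·f = 2π·707 = 4442 rad/s.
Step 2 — Component impedances:
  Z1: Z = R = 724 Ω
  Z2: Z = R = 100 Ω
  Z3: Z = jωL = j·4442·0.00569 = 0 + j25.28 Ω
  Z4: Z = 1/(jωC) = -j/(ω·C) = 0 - j134.8 Ω
  Z5: Z = R = 100 Ω
Step 3 — Bridge requires nodal analysis (the Z5 bridge couples midpoints C and D, so the two paths cannot be reduced to a simple series/parallel combination). Setting node B to ground and injecting 1 A at node A, the 3-node admittance system at A, C, D solves to V_A = Z_AB = 61.8 - j65.75 Ω = 90.24∠-46.8° Ω.
Step 4 — Source phasor: V = 6.19∠140.2° V = -4.756 + j3.962 V.
Step 5 — Current: I = V / Z = -0.06809 - j0.008325 A = 0.0686∠-173.0° A.
Step 6 — Complex power: S = V·I* = 0.2908 - j0.3094 VA.
Step 7 — Real power: P = Re(S) = 0.2908 W.
Step 8 — Reactive power: Q = Im(S) = -0.3094 VAR.
Step 9 — Apparent power: |S| = 0.4246 VA.
Step 10 — Power factor: PF = P/|S| = 0.6849 (leading).

(a) P = 0.2908 W  (b) Q = -0.3094 VAR  (c) S = 0.4246 VA  (d) PF = 0.6849 (leading)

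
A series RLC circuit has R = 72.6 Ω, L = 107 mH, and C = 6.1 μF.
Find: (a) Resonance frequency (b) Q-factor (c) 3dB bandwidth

Step 1 — Resonance: ω₀ = 1/√(LC) = 1/√(0.107·6.1e-06) = 1238 rad/s.
Step 2 — f₀ = ω₀/(2π) = 197 Hz.
Step 3 — Series Q: Q = ω₀L/R = 1238·0.107/72.6 = 1.824.
Step 4 — Bandwidth: Δω = ω₀/Q = 678.5 rad/s; BW = Δω/(2π) = 108 Hz.

(a) f₀ = 197 Hz  (b) Q = 1.824  (c) BW = 108 Hz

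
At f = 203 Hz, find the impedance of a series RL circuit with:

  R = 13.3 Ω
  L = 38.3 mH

Step 1 — Angular frequency: ω = 2π·f = 2π·203 = 1275 rad/s.
Step 2 — Component impedances:
  R: Z = R = 13.3 Ω
  L: Z = jωL = j·1275·0.0383 = 0 + j48.85 Ω
Step 3 — Series combination: Z_total = R + L = 13.3 + j48.85 Ω = 50.63∠74.8° Ω.

Z = 13.3 + j48.85 Ω = 50.63∠74.8° Ω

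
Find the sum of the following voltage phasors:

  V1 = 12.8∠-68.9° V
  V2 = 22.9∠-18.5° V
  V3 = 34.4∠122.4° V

Step 1 — Convert each phasor to rectangular form:
  V1 = 12.8·(cos(-68.9°) + j·sin(-68.9°)) = 4.608 - j11.94 V
  V2 = 22.9·(cos(-18.5°) + j·sin(-18.5°)) = 21.72 - j7.266 V
  V3 = 34.4·(cos(122.4°) + j·sin(122.4°)) = -18.43 + j29.04 V
Step 2 — Sum components: V_total = 7.892 + j9.837 V.
Step 3 — Convert to polar: |V_total| = 12.61 V, ∠V_total = 51.3°.

V_total = 12.61∠51.3° V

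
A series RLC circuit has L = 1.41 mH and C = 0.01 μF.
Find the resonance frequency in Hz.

Step 1 — Resonance condition Im(Z)=0 gives ω₀ = 1/√(LC).
Step 2 — ω₀ = 1/√(0.00141·1e-08) = 2.663e+05 rad/s.
Step 3 — f₀ = ω₀/(2π) = 4.238e+04 Hz.

f₀ = 4.238e+04 Hz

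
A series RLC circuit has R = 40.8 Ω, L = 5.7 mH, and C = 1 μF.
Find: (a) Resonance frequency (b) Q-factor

Step 1 — Resonance condition Im(Z)=0 gives ω₀ = 1/√(LC).
Step 2 — ω₀ = 1/√(0.0057·1e-06) = 1.325e+04 rad/s.
Step 3 — f₀ = ω₀/(2π) = 2108 Hz.
Step 4 — Series Q: Q = ω₀L/R = 1.325e+04·0.0057/40.8 = 1.85.

(a) f₀ = 2108 Hz  (b) Q = 1.85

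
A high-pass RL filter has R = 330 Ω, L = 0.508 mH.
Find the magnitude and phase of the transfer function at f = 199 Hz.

Step 1 — Angular frequency: ω = 2π·199 = 1250 rad/s.
Step 2 — Transfer function: H(jω) = jωL/(R + jωL).
Step 3 — Numerator jωL = j·0.6352; denominator R + jωL = 330 + j0.6352.
Step 4 — H = 3.705e-06 + j0.001925.
Step 5 — Magnitude: |H| = 0.001925 (-54.3 dB); phase: φ = 89.9°.

|H| = 0.001925 (-54.3 dB), φ = 89.9°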